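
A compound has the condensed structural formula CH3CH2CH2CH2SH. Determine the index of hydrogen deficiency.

0

Atom tally by fragment:
  CH3 → C:1 H:3
  CH2 → C:1 H:2
  CH2 → C:1 H:2
  CH2SH → C:1 H:3 S:1
Element totals:
  C: 4
  H: 10
  S: 1
Molecular formula: C4H10S.
DoU = (2C + 2 + N − H − X) / 2 = (2·4 + 2 + 0 − 10 − 0) / 2 = 0.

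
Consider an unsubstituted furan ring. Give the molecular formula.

Atom tally by fragment:
  furan ring core → C:4 H:4 O:1
Element totals:
  C: 4
  H: 4
  O: 1

C4H4O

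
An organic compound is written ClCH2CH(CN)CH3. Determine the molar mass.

Atom tally by fragment:
  ClCH2 → C:1 H:2 Cl:1
  CH(CN) → C:2 H:1 N:1
  CH3 → C:1 H:3
Element totals:
  C: 4
  H: 6
  Cl: 1
  N: 1
Molecular formula: C4H6ClN.
  M = 4(12.011) + 6(1.008) + 35.45 + 14.007
    = 48.044 + 6.048 + 35.450 + 14.007 = 103.549

103.55 g/mol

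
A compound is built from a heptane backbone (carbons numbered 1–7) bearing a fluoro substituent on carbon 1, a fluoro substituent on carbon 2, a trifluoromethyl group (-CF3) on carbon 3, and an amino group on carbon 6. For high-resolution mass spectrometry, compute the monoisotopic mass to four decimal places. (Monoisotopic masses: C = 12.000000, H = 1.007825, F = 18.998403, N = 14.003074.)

Atom tally by fragment:
  FCH2 → C:1 H:2 F:1
  CH(F) → C:1 H:1 F:1
  CH(CF3) → C:2 H:1 F:3
  CH2 → C:1 H:2
  CH2 → C:1 H:2
  CH(NH2) → C:1 H:3 N:1
  CH3 → C:1 H:3
Element totals:
  C: 8
  H: 14
  F: 5
  N: 1
Molecular formula: C8H14F5N.
  M = 8(12.0) + 14(1.007825) + 5(18.998403) + 14.003074
    = 96.000000 + 14.109550 + 94.992015 + 14.003074 = 219.104639

219.1046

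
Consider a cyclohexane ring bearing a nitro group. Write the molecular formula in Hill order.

C6H11NO2

Atom tally by fragment:
  cyclohexane ring core → C:6 H:12
  (− 1 ring H displaced by substituents)
  + NO2 → N:1 O:2
Element totals:
  C: 6
  H: 11
  N: 1
  O: 2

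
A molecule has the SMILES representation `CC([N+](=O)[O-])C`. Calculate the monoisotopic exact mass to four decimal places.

89.0477

Atom tally by fragment:
  CH3 → C:1 H:3
  CH(NO2) → C:1 H:1 N:1 O:2
  CH3 → C:1 H:3
Element totals:
  C: 3
  H: 7
  N: 1
  O: 2
Molecular formula: C3H7NO2.
  M = 3(12.0) + 7(1.007825) + 14.003074 + 2(15.994915)
    = 36.000000 + 7.054775 + 14.003074 + 31.989830 = 89.047679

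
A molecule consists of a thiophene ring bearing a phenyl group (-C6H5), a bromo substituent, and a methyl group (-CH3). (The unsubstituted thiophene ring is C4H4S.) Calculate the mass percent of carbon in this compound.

52.19%

Atom tally by fragment:
  thiophene ring core → C:4 H:4 S:1
  (− 3 ring H displaced by substituents)
  + C6H5 → C:6 H:5
  + Br → Br:1
  + CH3 → C:1 H:3
Element totals:
  C: 11
  H: 9
  Br: 1
  S: 1
Molecular formula: C11H9BrS.
Molar mass = 253.157 g/mol.
Mass from C: 11 × 12.011 = 132.121 g/mol.
%C = 132.121 / 253.157 × 100 = 52.19%.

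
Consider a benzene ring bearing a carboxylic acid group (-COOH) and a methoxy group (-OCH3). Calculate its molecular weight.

152.15 g/mol

Atom tally by fragment:
  benzene ring core → C:6 H:6
  (− 2 ring H displaced by substituents)
  + COOH → C:1 H:1 O:2
  + OCH3 → C:1 H:3 O:1
Element totals:
  C: 8
  H: 8
  O: 3
Molecular formula: C8H8O3.
  M = 8(12.011) + 8(1.008) + 3(15.999)
    = 96.088 + 8.064 + 47.997 = 152.149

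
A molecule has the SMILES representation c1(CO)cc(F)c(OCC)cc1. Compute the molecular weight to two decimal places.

Atom tally by fragment:
  benzene ring core → C:6 H:6
  (− 3 ring H displaced by substituents)
  + CH2OH → C:1 H:3 O:1
  + F → F:1
  + OC2H5 → C:2 H:5 O:1
Element totals:
  C: 9
  H: 11
  F: 1
  O: 2
Molecular formula: C9H11FO2.
  M = 9(12.011) + 11(1.008) + 18.998 + 2(15.999)
    = 108.099 + 11.088 + 18.998 + 31.998 = 170.183

170.18 g/mol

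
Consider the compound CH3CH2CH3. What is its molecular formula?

C3H8

Element totals:
  C: 3
  H: 8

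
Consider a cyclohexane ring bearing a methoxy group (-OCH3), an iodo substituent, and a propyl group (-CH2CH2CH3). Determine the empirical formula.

C10H19IO

Atom tally by fragment:
  cyclohexane ring core → C:6 H:12
  (− 3 ring H displaced by substituents)
  + OCH3 → C:1 H:3 O:1
  + I → I:1
  + CH2CH2CH3 → C:3 H:7
Element totals:
  C: 10
  H: 19
  I: 1
  O: 1
Molecular formula: C10H19IO.
gcd of subscripts (10, 19, 1, 1) = 1, so the empirical formula equals the molecular formula.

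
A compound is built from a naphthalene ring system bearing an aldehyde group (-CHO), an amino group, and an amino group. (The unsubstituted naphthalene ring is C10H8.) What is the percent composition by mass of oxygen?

8.59%

Atom tally by fragment:
  naphthalene ring system core → C:10 H:8
  (− 3 ring H displaced by substituents)
  + CHO → C:1 H:1 O:1
  + NH2 → N:1 H:2
  + NH2 → N:1 H:2
Element totals:
  C: 11
  H: 10
  N: 2
  O: 1
Molecular formula: C11H10N2O.
Molar mass = 186.214 g/mol.
Mass from O: 1 × 15.999 = 15.999 g/mol.
%O = 15.999 / 186.214 × 100 = 8.59%.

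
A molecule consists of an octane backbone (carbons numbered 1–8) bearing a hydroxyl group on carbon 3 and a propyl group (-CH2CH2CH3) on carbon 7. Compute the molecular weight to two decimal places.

172.31 g/mol

Atom tally by fragment:
  CH3 → C:1 H:3
  CH2 → C:1 H:2
  CH(OH) → C:1 H:2 O:1
  CH2 → C:1 H:2
  CH2 → C:1 H:2
  CH2 → C:1 H:2
  CH(CH2CH2CH3) → C:4 H:8
  CH3 → C:1 H:3
Element totals:
  C: 11
  H: 24
  O: 1
Molecular formula: C11H24O.
  M = 11(12.011) + 24(1.008) + 15.999
    = 132.121 + 24.192 + 15.999 = 172.312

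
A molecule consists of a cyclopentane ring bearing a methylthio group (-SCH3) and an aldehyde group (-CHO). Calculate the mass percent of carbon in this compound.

58.29%

Atom tally by fragment:
  cyclopentane ring core → C:5 H:10
  (− 2 ring H displaced by substituents)
  + SCH3 → C:1 H:3 S:1
  + CHO → C:1 H:1 O:1
Element totals:
  C: 7
  H: 12
  O: 1
  S: 1
Molecular formula: C7H12OS.
Molar mass = 144.232 g/mol.
Mass from C: 7 × 12.011 = 84.077 g/mol.
%C = 84.077 / 144.232 × 100 = 58.29%.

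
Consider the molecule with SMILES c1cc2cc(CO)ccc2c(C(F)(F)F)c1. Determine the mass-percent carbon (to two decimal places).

63.72%

Atom tally by fragment:
  naphthalene ring system core → C:10 H:8
  (− 2 ring H displaced by substituents)
  + CH2OH → C:1 H:3 O:1
  + CF3 → C:1 F:3
Element totals:
  C: 12
  H: 9
  F: 3
  O: 1
Molecular formula: C12H9F3O.
Molar mass = 226.197 g/mol.
Mass from C: 12 × 12.011 = 144.132 g/mol.
%C = 144.132 / 226.197 × 100 = 63.72%.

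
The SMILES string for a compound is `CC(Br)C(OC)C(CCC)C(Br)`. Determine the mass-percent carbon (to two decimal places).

35.79%

Atom tally by fragment:
  CH3 → C:1 H:3
  CH(Br) → C:1 H:1 Br:1
  CH(OCH3) → C:2 H:4 O:1
  CH(CH2CH2CH3) → C:4 H:8
  CH2Br → C:1 H:2 Br:1
Element totals:
  C: 9
  H: 18
  Br: 2
  O: 1
Molecular formula: C9H18Br2O.
Molar mass = 302.050 g/mol.
Mass from C: 9 × 12.011 = 108.099 g/mol.
%C = 108.099 / 302.050 × 100 = 35.79%.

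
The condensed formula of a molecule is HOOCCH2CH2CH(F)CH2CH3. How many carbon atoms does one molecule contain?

Atom tally by fragment:
  HOOCCH2 → C:2 H:3 O:2
  CH2 → C:1 H:2
  CH(F) → C:1 H:1 F:1
  CH2 → C:1 H:2
  CH3 → C:1 H:3
Element totals:
  C: 6
  H: 11
  F: 1
  O: 2

6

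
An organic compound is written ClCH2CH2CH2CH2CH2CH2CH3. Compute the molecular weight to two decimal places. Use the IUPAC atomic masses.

134.65 g/mol

Atom tally by fragment:
  ClCH2 → C:1 H:2 Cl:1
  CH2 → C:1 H:2
  CH2 → C:1 H:2
  CH2 → C:1 H:2
  CH2 → C:1 H:2
  CH2 → C:1 H:2
  CH3 → C:1 H:3
Element totals:
  C: 7
  H: 15
  Cl: 1
Molecular formula: C7H15Cl.
  M = 7(12.011) + 15(1.008) + 35.45
    = 84.077 + 15.120 + 35.450 = 134.647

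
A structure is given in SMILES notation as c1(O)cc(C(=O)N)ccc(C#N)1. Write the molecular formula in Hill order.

C8H6N2O2

Atom tally by fragment:
  benzene ring core → C:6 H:6
  (− 3 ring H displaced by substituents)
  + OH → O:1 H:1
  + CONH2 → C:1 H:2 O:1 N:1
  + CN → C:1 N:1
Element totals:
  C: 8
  H: 6
  N: 2
  O: 2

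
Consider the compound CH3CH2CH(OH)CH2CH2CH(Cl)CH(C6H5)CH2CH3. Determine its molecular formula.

C15H23ClO

Element totals:
  C: 15
  H: 23
  Cl: 1
  O: 1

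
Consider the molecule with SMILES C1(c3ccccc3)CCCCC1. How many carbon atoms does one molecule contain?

12

Atom tally by fragment:
  cyclohexane ring core → C:6 H:12
  (− 1 ring H displaced by substituents)
  + C6H5 → C:6 H:5
Element totals:
  C: 12
  H: 16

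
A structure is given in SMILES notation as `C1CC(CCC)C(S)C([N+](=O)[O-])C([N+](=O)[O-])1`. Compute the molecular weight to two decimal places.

248.30 g/mol

Atom tally by fragment:
  cyclohexane ring core → C:6 H:12
  (− 4 ring H displaced by substituents)
  + CH2CH2CH3 → C:3 H:7
  + SH → S:1 H:1
  + NO2 → N:1 O:2
  + NO2 → N:1 O:2
Element totals:
  C: 9
  H: 16
  N: 2
  O: 4
  S: 1
Molecular formula: C9H16N2O4S.
  M = 9(12.011) + 16(1.008) + 2(14.007) + 4(15.999) + 32.06
    = 108.099 + 16.128 + 28.014 + 63.996 + 32.060 = 248.297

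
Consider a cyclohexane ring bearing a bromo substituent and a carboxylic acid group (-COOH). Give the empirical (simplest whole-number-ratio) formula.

C7H11BrO2

Atom tally by fragment:
  cyclohexane ring core → C:6 H:12
  (− 2 ring H displaced by substituents)
  + Br → Br:1
  + COOH → C:1 H:1 O:2
Element totals:
  C: 7
  H: 11
  Br: 1
  O: 2
Molecular formula: C7H11BrO2.
gcd of subscripts (1, 7, 11, 2) = 1, so the empirical formula equals the molecular formula.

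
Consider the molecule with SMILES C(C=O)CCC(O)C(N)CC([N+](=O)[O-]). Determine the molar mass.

204.23 g/mol

Atom tally by fragment:
  OHCCH2 → C:2 H:3 O:1
  CH2 → C:1 H:2
  CH2 → C:1 H:2
  CH(OH) → C:1 H:2 O:1
  CH(NH2) → C:1 H:3 N:1
  CH2 → C:1 H:2
  CH2NO2 → C:1 H:2 N:1 O:2
Element totals:
  C: 8
  H: 16
  N: 2
  O: 4
Molecular formula: C8H16N2O4.
  M = 8(12.011) + 16(1.008) + 2(14.007) + 4(15.999)
    = 96.088 + 16.128 + 28.014 + 63.996 = 204.226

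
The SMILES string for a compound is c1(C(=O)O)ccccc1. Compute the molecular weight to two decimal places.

Atom tally by fragment:
  benzene ring core → C:6 H:6
  (− 1 ring H displaced by substituents)
  + COOH → C:1 H:1 O:2
Element totals:
  C: 7
  H: 6
  O: 2
Molecular formula: C7H6O2.
  M = 7(12.011) + 6(1.008) + 2(15.999)
    = 84.077 + 6.048 + 31.998 = 122.123

122.12 g/mol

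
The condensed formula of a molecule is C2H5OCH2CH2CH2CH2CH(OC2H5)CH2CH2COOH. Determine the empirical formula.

Element totals:
  C: 12
  H: 24
  O: 4
Molecular formula: C12H24O4.
gcd of subscripts = 4; dividing each by 4:
  C: 12/4 = 3
  H: 24/4 = 6
  O: 4/4 = 1

C3H6O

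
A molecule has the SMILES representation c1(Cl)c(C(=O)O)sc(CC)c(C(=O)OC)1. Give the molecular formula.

C9H9ClO4S

Atom tally by fragment:
  thiophene ring core → C:4 H:4 S:1
  (− 4 ring H displaced by substituents)
  + Cl → Cl:1
  + COOH → C:1 H:1 O:2
  + C2H5 → C:2 H:5
  + COOCH3 → C:2 H:3 O:2
Element totals:
  C: 9
  H: 9
  Cl: 1
  O: 4
  S: 1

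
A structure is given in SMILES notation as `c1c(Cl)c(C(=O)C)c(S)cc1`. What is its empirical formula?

Atom tally by fragment:
  benzene ring core → C:6 H:6
  (− 3 ring H displaced by substituents)
  + Cl → Cl:1
  + COCH3 → C:2 H:3 O:1
  + SH → S:1 H:1
Element totals:
  C: 8
  H: 7
  Cl: 1
  O: 1
  S: 1
Molecular formula: C8H7ClOS.
gcd of subscripts (8, 1, 7, 1, 1) = 1, so the empirical formula equals the molecular formula.

C8H7ClOS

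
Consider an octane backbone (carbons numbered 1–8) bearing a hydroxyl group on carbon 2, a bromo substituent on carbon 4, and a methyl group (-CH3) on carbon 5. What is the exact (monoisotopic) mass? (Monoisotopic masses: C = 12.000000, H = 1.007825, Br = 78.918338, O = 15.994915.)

222.0619

Atom tally by fragment:
  CH3 → C:1 H:3
  CH(OH) → C:1 H:2 O:1
  CH2 → C:1 H:2
  CH(Br) → C:1 H:1 Br:1
  CH(CH3) → C:2 H:4
  CH2 → C:1 H:2
  CH2 → C:1 H:2
  CH3 → C:1 H:3
Element totals:
  C: 9
  H: 19
  Br: 1
  O: 1
Molecular formula: C9H19BrO.
  M = 9(12.0) + 19(1.007825) + 78.918338 + 15.994915
    = 108.000000 + 19.148675 + 78.918338 + 15.994915 = 222.061928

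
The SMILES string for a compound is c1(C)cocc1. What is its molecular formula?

C5H6O

Atom tally by fragment:
  furan ring core → C:4 H:4 O:1
  (− 1 ring H displaced by substituents)
  + CH3 → C:1 H:3
Element totals:
  C: 5
  H: 6
  O: 1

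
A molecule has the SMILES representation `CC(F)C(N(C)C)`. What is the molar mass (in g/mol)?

105.16 g/mol

Atom tally by fragment:
  CH3 → C:1 H:3
  CH(F) → C:1 H:1 F:1
  CH2N(CH3)2 → C:3 H:8 N:1
Element totals:
  C: 5
  H: 12
  F: 1
  N: 1
Molecular formula: C5H12FN.
  M = 5(12.011) + 12(1.008) + 18.998 + 14.007
    = 60.055 + 12.096 + 18.998 + 14.007 = 105.156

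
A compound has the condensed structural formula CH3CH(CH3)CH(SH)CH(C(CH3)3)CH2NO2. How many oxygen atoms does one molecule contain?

Atom tally by fragment:
  CH3 → C:1 H:3
  CH(CH3) → C:2 H:4
  CH(SH) → C:1 H:2 S:1
  CH(C(CH3)3) → C:5 H:10
  CH2NO2 → C:1 H:2 N:1 O:2
Element totals:
  C: 10
  H: 21
  N: 1
  O: 2
  S: 1

2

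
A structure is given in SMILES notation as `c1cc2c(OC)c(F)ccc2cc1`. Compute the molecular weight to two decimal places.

176.19 g/mol

Atom tally by fragment:
  naphthalene ring system core → C:10 H:8
  (− 2 ring H displaced by substituents)
  + OCH3 → C:1 H:3 O:1
  + F → F:1
Element totals:
  C: 11
  H: 9
  F: 1
  O: 1
Molecular formula: C11H9FO.
  M = 11(12.011) + 9(1.008) + 18.998 + 15.999
    = 132.121 + 9.072 + 18.998 + 15.999 = 176.190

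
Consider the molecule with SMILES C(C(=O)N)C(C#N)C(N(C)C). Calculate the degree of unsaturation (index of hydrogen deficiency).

Atom tally by fragment:
  H2NOCCH2 → C:2 H:4 O:1 N:1
  CH(CN) → C:2 H:1 N:1
  CH2N(CH3)2 → C:3 H:8 N:1
Element totals:
  C: 7
  H: 13
  N: 3
  O: 1
Molecular formula: C7H13N3O.
DoU = (2C + 2 + N − H − X) / 2 = (2·7 + 2 + 3 − 13 − 0) / 2 = 3.

3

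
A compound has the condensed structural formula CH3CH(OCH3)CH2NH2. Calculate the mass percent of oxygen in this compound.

17.95%

Element totals:
  C: 4
  H: 11
  N: 1
  O: 1
Molecular formula: C4H11NO.
Molar mass = 89.138 g/mol.
Mass from O: 1 × 15.999 = 15.999 g/mol.
%O = 15.999 / 89.138 × 100 = 17.95%.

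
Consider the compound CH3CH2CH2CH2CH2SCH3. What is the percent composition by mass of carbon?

60.95%

Element totals:
  C: 6
  H: 14
  S: 1
Molecular formula: C6H14S.
Molar mass = 118.238 g/mol.
Mass from C: 6 × 12.011 = 72.066 g/mol.
%C = 72.066 / 118.238 × 100 = 60.95%.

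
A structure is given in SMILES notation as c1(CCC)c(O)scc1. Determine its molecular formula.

Atom tally by fragment:
  thiophene ring core → C:4 H:4 S:1
  (− 2 ring H displaced by substituents)
  + CH2CH2CH3 → C:3 H:7
  + OH → O:1 H:1
Element totals:
  C: 7
  H: 10
  O: 1
  S: 1

C7H10OS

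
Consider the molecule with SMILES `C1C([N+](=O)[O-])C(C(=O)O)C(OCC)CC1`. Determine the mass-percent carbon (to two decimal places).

Atom tally by fragment:
  cyclohexane ring core → C:6 H:12
  (− 3 ring H displaced by substituents)
  + NO2 → N:1 O:2
  + COOH → C:1 H:1 O:2
  + OC2H5 → C:2 H:5 O:1
Element totals:
  C: 9
  H: 15
  N: 1
  O: 5
Molecular formula: C9H15NO5.
Molar mass = 217.221 g/mol.
Mass from C: 9 × 12.011 = 108.099 g/mol.
%C = 108.099 / 217.221 × 100 = 49.76%.

49.76%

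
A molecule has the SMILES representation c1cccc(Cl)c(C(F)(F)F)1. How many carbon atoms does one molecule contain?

7

Atom tally by fragment:
  benzene ring core → C:6 H:6
  (− 2 ring H displaced by substituents)
  + Cl → Cl:1
  + CF3 → C:1 F:3
Element totals:
  C: 7
  H: 4
  Cl: 1
  F: 3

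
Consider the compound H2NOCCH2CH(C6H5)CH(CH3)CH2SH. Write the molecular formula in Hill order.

Atom tally by fragment:
  H2NOCCH2 → C:2 H:4 O:1 N:1
  CH(C6H5) → C:7 H:6
  CH(CH3) → C:2 H:4
  CH2SH → C:1 H:3 S:1
Element totals:
  C: 12
  H: 17
  N: 1
  O: 1
  S: 1

C12H17NOS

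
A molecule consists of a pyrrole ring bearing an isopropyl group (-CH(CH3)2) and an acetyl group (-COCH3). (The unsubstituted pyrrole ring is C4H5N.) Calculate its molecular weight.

Atom tally by fragment:
  pyrrole ring core → C:4 H:5 N:1
  (− 2 ring H displaced by substituents)
  + CH(CH3)2 → C:3 H:7
  + COCH3 → C:2 H:3 O:1
Element totals:
  C: 9
  H: 13
  N: 1
  O: 1
Molecular formula: C9H13NO.
  M = 9(12.011) + 13(1.008) + 14.007 + 15.999
    = 108.099 + 13.104 + 14.007 + 15.999 = 151.209

151.21 g/mol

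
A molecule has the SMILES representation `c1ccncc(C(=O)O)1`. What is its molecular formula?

Atom tally by fragment:
  pyridine ring core → C:5 H:5 N:1
  (− 1 ring H displaced by substituents)
  + COOH → C:1 H:1 O:2
Element totals:
  C: 6
  H: 5
  N: 1
  O: 2

C6H5NO2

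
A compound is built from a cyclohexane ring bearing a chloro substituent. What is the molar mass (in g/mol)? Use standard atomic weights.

Atom tally by fragment:
  cyclohexane ring core → C:6 H:12
  (− 1 ring H displaced by substituents)
  + Cl → Cl:1
Element totals:
  C: 6
  H: 11
  Cl: 1
Molecular formula: C6H11Cl.
  M = 6(12.011) + 11(1.008) + 35.45
    = 72.066 + 11.088 + 35.450 = 118.604

118.60 g/mol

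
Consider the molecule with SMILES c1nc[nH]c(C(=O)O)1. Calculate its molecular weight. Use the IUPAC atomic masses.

112.09 g/mol

Atom tally by fragment:
  imidazole ring core → C:3 H:4 N:2
  (− 1 ring H displaced by substituents)
  + COOH → C:1 H:1 O:2
Element totals:
  C: 4
  H: 4
  N: 2
  O: 2
Molecular formula: C4H4N2O2.
  M = 4(12.011) + 4(1.008) + 2(14.007) + 2(15.999)
    = 48.044 + 4.032 + 28.014 + 31.998 = 112.088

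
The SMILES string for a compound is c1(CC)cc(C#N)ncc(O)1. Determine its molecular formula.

C8H8N2O

Atom tally by fragment:
  pyridine ring core → C:5 H:5 N:1
  (− 3 ring H displaced by substituents)
  + C2H5 → C:2 H:5
  + CN → C:1 N:1
  + OH → O:1 H:1
Element totals:
  C: 8
  H: 8
  N: 2
  O: 1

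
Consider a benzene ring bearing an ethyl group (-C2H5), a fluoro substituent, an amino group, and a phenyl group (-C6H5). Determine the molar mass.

Atom tally by fragment:
  benzene ring core → C:6 H:6
  (− 4 ring H displaced by substituents)
  + C2H5 → C:2 H:5
  + F → F:1
  + NH2 → N:1 H:2
  + C6H5 → C:6 H:5
Element totals:
  C: 14
  H: 14
  F: 1
  N: 1
Molecular formula: C14H14FN.
  M = 14(12.011) + 14(1.008) + 18.998 + 14.007
    = 168.154 + 14.112 + 18.998 + 14.007 = 215.271

215.27 g/mol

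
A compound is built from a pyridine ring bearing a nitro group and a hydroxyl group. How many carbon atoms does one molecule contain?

5

Atom tally by fragment:
  pyridine ring core → C:5 H:5 N:1
  (− 2 ring H displaced by substituents)
  + NO2 → N:1 O:2
  + OH → O:1 H:1
Element totals:
  C: 5
  H: 4
  N: 2
  O: 3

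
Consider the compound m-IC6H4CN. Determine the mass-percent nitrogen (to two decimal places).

Atom tally by fragment:
  benzene ring core → C:6 H:6
  (− 2 ring H displaced by substituents)
  + I → I:1
  + CN → C:1 N:1
Element totals:
  C: 7
  H: 4
  I: 1
  N: 1
Molecular formula: C7H4IN.
Molar mass = 229.020 g/mol.
Mass from N: 1 × 14.007 = 14.007 g/mol.
%N = 14.007 / 229.020 × 100 = 6.12%.

6.12%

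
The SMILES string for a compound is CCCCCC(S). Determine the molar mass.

118.24 g/mol

Atom tally by fragment:
  CH3 → C:1 H:3
  CH2 → C:1 H:2
  CH2 → C:1 H:2
  CH2 → C:1 H:2
  CH2 → C:1 H:2
  CH2SH → C:1 H:3 S:1
Element totals:
  C: 6
  H: 14
  S: 1
Molecular formula: C6H14S.
  M = 6(12.011) + 14(1.008) + 32.06
    = 72.066 + 14.112 + 32.060 = 118.238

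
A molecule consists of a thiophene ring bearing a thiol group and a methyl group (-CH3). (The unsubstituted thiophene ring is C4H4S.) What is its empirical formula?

C5H6S2

Atom tally by fragment:
  thiophene ring core → C:4 H:4 S:1
  (− 2 ring H displaced by substituents)
  + SH → S:1 H:1
  + CH3 → C:1 H:3
Element totals:
  C: 5
  H: 6
  S: 2
Molecular formula: C5H6S2.
gcd of subscripts (5, 6, 2) = 1, so the empirical formula equals the molecular formula.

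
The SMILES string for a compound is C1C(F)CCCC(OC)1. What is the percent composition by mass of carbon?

Atom tally by fragment:
  cyclohexane ring core → C:6 H:12
  (− 2 ring H displaced by substituents)
  + F → F:1
  + OCH3 → C:1 H:3 O:1
Element totals:
  C: 7
  H: 13
  F: 1
  O: 1
Molecular formula: C7H13FO.
Molar mass = 132.178 g/mol.
Mass from C: 7 × 12.011 = 84.077 g/mol.
%C = 84.077 / 132.178 × 100 = 63.61%.

63.61%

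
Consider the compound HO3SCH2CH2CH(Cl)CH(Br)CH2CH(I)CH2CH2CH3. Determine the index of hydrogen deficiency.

0

Element totals:
  C: 9
  H: 17
  Br: 1
  Cl: 1
  I: 1
  O: 3
  S: 1
Molecular formula: C9H17BrClIO3S.
DoU = (2C + 2 + N − H − X) / 2 = (2·9 + 2 + 0 − 17 − 3) / 2 = 0.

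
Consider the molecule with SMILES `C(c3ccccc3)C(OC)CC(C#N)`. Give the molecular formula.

C12H15NO

Atom tally by fragment:
  C6H5CH2 → C:7 H:7
  CH(OCH3) → C:2 H:4 O:1
  CH2 → C:1 H:2
  CH2CN → C:2 H:2 N:1
Element totals:
  C: 12
  H: 15
  N: 1
  O: 1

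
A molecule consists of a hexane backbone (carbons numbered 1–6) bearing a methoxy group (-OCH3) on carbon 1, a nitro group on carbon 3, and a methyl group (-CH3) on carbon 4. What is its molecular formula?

Atom tally by fragment:
  CH3OCH2 → C:2 H:5 O:1
  CH2 → C:1 H:2
  CH(NO2) → C:1 H:1 N:1 O:2
  CH(CH3) → C:2 H:4
  CH2 → C:1 H:2
  CH3 → C:1 H:3
Element totals:
  C: 8
  H: 17
  N: 1
  O: 3

C8H17NO3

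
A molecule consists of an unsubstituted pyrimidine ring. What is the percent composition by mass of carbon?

Atom tally by fragment:
  pyrimidine ring core → C:4 H:4 N:2
Element totals:
  C: 4
  H: 4
  N: 2
Molecular formula: C4H4N2.
Molar mass = 80.090 g/mol.
Mass from C: 4 × 12.011 = 48.044 g/mol.
%C = 48.044 / 80.090 × 100 = 59.99%.

59.99%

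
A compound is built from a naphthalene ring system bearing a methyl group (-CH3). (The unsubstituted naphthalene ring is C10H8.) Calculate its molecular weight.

142.20 g/mol

Atom tally by fragment:
  naphthalene ring system core → C:10 H:8
  (− 1 ring H displaced by substituents)
  + CH3 → C:1 H:3
Element totals:
  C: 11
  H: 10
Molecular formula: C11H10.
  M = 11(12.011) + 10(1.008)
    = 132.121 + 10.080 = 142.201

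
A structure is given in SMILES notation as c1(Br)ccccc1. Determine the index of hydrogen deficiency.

4

Atom tally by fragment:
  benzene ring core → C:6 H:6
  (− 1 ring H displaced by substituents)
  + Br → Br:1
Element totals:
  C: 6
  H: 5
  Br: 1
Molecular formula: C6H5Br.
DoU = (2C + 2 + N − H − X) / 2 = (2·6 + 2 + 0 − 5 − 1) / 2 = 4.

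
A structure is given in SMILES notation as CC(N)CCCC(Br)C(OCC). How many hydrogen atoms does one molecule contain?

20

Atom tally by fragment:
  CH3 → C:1 H:3
  CH(NH2) → C:1 H:3 N:1
  CH2 → C:1 H:2
  CH2 → C:1 H:2
  CH2 → C:1 H:2
  CH(Br) → C:1 H:1 Br:1
  CH2OC2H5 → C:3 H:7 O:1
Element totals:
  C: 9
  H: 20
  Br: 1
  N: 1
  O: 1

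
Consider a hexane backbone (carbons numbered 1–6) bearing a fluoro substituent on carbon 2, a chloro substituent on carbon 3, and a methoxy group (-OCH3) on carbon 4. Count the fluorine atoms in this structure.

Atom tally by fragment:
  CH3 → C:1 H:3
  CH(F) → C:1 H:1 F:1
  CH(Cl) → C:1 H:1 Cl:1
  CH(OCH3) → C:2 H:4 O:1
  CH2 → C:1 H:2
  CH3 → C:1 H:3
Element totals:
  C: 7
  H: 14
  Cl: 1
  F: 1
  O: 1

1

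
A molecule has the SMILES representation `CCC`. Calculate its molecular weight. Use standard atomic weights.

44.10 g/mol

Atom tally by fragment:
  CH3 → C:1 H:3
  CH2 → C:1 H:2
  CH3 → C:1 H:3
Element totals:
  C: 3
  H: 8
Molecular formula: C3H8.
  M = 3(12.011) + 8(1.008)
    = 36.033 + 8.064 = 44.097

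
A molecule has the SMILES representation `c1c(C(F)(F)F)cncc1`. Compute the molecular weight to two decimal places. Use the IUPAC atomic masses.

Atom tally by fragment:
  pyridine ring core → C:5 H:5 N:1
  (− 1 ring H displaced by substituents)
  + CF3 → C:1 F:3
Element totals:
  C: 6
  H: 4
  F: 3
  N: 1
Molecular formula: C6H4F3N.
  M = 6(12.011) + 4(1.008) + 3(18.998) + 14.007
    = 72.066 + 4.032 + 56.994 + 14.007 = 147.099

147.10 g/mol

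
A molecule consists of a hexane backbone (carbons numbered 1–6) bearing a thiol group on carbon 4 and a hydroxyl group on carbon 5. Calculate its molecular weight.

Atom tally by fragment:
  CH3 → C:1 H:3
  CH2 → C:1 H:2
  CH2 → C:1 H:2
  CH(SH) → C:1 H:2 S:1
  CH(OH) → C:1 H:2 O:1
  CH3 → C:1 H:3
Element totals:
  C: 6
  H: 14
  O: 1
  S: 1
Molecular formula: C6H14OS.
  M = 6(12.011) + 14(1.008) + 15.999 + 32.06
    = 72.066 + 14.112 + 15.999 + 32.060 = 134.237

134.24 g/mol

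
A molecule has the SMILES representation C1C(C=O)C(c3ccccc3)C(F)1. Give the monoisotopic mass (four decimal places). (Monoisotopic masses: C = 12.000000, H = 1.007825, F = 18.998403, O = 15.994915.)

178.0794

Atom tally by fragment:
  cyclobutane ring core → C:4 H:8
  (− 3 ring H displaced by substituents)
  + CHO → C:1 H:1 O:1
  + C6H5 → C:6 H:5
  + F → F:1
Element totals:
  C: 11
  H: 11
  F: 1
  O: 1
Molecular formula: C11H11FO.
  M = 11(12.0) + 11(1.007825) + 18.998403 + 15.994915
    = 132.000000 + 11.086075 + 18.998403 + 15.994915 = 178.079393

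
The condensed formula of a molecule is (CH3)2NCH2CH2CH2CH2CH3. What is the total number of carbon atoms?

Atom tally by fragment:
  (CH3)2NCH2 → C:3 H:8 N:1
  CH2 → C:1 H:2
  CH2 → C:1 H:2
  CH2 → C:1 H:2
  CH3 → C:1 H:3
Element totals:
  C: 7
  H: 17
  N: 1

7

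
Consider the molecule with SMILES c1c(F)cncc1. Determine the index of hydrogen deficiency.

4

Atom tally by fragment:
  pyridine ring core → C:5 H:5 N:1
  (− 1 ring H displaced by substituents)
  + F → F:1
Element totals:
  C: 5
  H: 4
  F: 1
  N: 1
Molecular formula: C5H4FN.
DoU = (2C + 2 + N − H − X) / 2 = (2·5 + 2 + 1 − 4 − 1) / 2 = 4.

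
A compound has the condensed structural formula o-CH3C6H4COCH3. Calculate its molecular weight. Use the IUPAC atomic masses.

134.18 g/mol

Atom tally by fragment:
  benzene ring core → C:6 H:6
  (− 2 ring H displaced by substituents)
  + CH3 → C:1 H:3
  + COCH3 → C:2 H:3 O:1
Element totals:
  C: 9
  H: 10
  O: 1
Molecular formula: C9H10O.
  M = 9(12.011) + 10(1.008) + 15.999
    = 108.099 + 10.080 + 15.999 = 134.178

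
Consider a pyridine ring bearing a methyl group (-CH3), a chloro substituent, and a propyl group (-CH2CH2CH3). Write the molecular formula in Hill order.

Atom tally by fragment:
  pyridine ring core → C:5 H:5 N:1
  (− 3 ring H displaced by substituents)
  + CH3 → C:1 H:3
  + Cl → Cl:1
  + CH2CH2CH3 → C:3 H:7
Element totals:
  C: 9
  H: 12
  Cl: 1
  N: 1

C9H12ClN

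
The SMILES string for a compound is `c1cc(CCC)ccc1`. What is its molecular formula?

Atom tally by fragment:
  benzene ring core → C:6 H:6
  (− 1 ring H displaced by substituents)
  + CH2CH2CH3 → C:3 H:7
Element totals:
  C: 9
  H: 12

C9H12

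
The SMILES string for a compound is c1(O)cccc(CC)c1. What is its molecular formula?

C8H10O

Atom tally by fragment:
  benzene ring core → C:6 H:6
  (− 2 ring H displaced by substituents)
  + OH → O:1 H:1
  + C2H5 → C:2 H:5
Element totals:
  C: 8
  H: 10
  O: 1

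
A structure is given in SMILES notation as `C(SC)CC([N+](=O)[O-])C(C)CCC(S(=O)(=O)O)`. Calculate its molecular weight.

285.37 g/mol

Atom tally by fragment:
  CH3SCH2 → C:2 H:5 S:1
  CH2 → C:1 H:2
  CH(NO2) → C:1 H:1 N:1 O:2
  CH(CH3) → C:2 H:4
  CH2 → C:1 H:2
  CH2 → C:1 H:2
  CH2SO3H → C:1 H:3 S:1 O:3
Element totals:
  C: 9
  H: 19
  N: 1
  O: 5
  S: 2
Molecular formula: C9H19NO5S2.
  M = 9(12.011) + 19(1.008) + 14.007 + 5(15.999) + 2(32.06)
    = 108.099 + 19.152 + 14.007 + 79.995 + 64.120 = 285.373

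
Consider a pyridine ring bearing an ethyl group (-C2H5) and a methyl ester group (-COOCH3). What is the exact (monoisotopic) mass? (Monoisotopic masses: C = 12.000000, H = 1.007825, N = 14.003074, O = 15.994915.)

165.0790

Atom tally by fragment:
  pyridine ring core → C:5 H:5 N:1
  (− 2 ring H displaced by substituents)
  + C2H5 → C:2 H:5
  + COOCH3 → C:2 H:3 O:2
Element totals:
  C: 9
  H: 11
  N: 1
  O: 2
Molecular formula: C9H11NO2.
  M = 9(12.0) + 11(1.007825) + 14.003074 + 2(15.994915)
    = 108.000000 + 11.086075 + 14.003074 + 31.989830 = 165.078979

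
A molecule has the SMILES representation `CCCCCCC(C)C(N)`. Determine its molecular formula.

C9H21N

Atom tally by fragment:
  CH3 → C:1 H:3
  CH2 → C:1 H:2
  CH2 → C:1 H:2
  CH2 → C:1 H:2
  CH2 → C:1 H:2
  CH2 → C:1 H:2
  CH(CH3) → C:2 H:4
  CH2NH2 → C:1 H:4 N:1
Element totals:
  C: 9
  H: 21
  N: 1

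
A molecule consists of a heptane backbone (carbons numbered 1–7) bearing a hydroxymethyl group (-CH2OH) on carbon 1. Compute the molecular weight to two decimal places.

Atom tally by fragment:
  HOCH2CH2 → C:2 H:5 O:1
  CH2 → C:1 H:2
  CH2 → C:1 H:2
  CH2 → C:1 H:2
  CH2 → C:1 H:2
  CH2 → C:1 H:2
  CH3 → C:1 H:3
Element totals:
  C: 8
  H: 18
  O: 1
Molecular formula: C8H18O.
  M = 8(12.011) + 18(1.008) + 15.999
    = 96.088 + 18.144 + 15.999 = 130.231

130.23 g/mol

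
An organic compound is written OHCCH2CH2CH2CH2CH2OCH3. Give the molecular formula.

Atom tally by fragment:
  OHCCH2 → C:2 H:3 O:1
  CH2 → C:1 H:2
  CH2 → C:1 H:2
  CH2 → C:1 H:2
  CH2OCH3 → C:2 H:5 O:1
Element totals:
  C: 7
  H: 14
  O: 2

C7H14O2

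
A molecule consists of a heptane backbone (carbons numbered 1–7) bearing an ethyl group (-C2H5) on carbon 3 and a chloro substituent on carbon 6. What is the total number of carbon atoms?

Atom tally by fragment:
  CH3 → C:1 H:3
  CH2 → C:1 H:2
  CH(C2H5) → C:3 H:6
  CH2 → C:1 H:2
  CH2 → C:1 H:2
  CH(Cl) → C:1 H:1 Cl:1
  CH3 → C:1 H:3
Element totals:
  C: 9
  H: 19
  Cl: 1

9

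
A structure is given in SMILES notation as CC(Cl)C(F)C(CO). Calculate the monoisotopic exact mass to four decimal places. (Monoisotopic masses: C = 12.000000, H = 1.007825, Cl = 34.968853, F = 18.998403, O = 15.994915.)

Atom tally by fragment:
  CH3 → C:1 H:3
  CH(Cl) → C:1 H:1 Cl:1
  CH(F) → C:1 H:1 F:1
  CH2CH2OH → C:2 H:5 O:1
Element totals:
  C: 5
  H: 10
  Cl: 1
  F: 1
  O: 1
Molecular formula: C5H10ClFO.
  M = 5(12.0) + 10(1.007825) + 34.968853 + 18.998403 + 15.994915
    = 60.000000 + 10.078250 + 34.968853 + 18.998403 + 15.994915 = 140.040421

140.0404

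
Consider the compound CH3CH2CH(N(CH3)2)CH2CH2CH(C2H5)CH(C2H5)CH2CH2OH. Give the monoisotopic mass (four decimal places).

Element totals:
  C: 15
  H: 33
  N: 1
  O: 1
Molecular formula: C15H33NO.
  M = 15(12.0) + 33(1.007825) + 14.003074 + 15.994915
    = 180.000000 + 33.258225 + 14.003074 + 15.994915 = 243.256214

243.2562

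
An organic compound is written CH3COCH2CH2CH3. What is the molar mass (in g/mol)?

86.13 g/mol

Element totals:
  C: 5
  H: 10
  O: 1
Molecular formula: C5H10O.
  M = 5(12.011) + 10(1.008) + 15.999
    = 60.055 + 10.080 + 15.999 = 86.134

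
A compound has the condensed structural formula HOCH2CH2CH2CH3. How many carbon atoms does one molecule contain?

Atom tally by fragment:
  HOCH2CH2 → C:2 H:5 O:1
  CH2 → C:1 H:2
  CH3 → C:1 H:3
Element totals:
  C: 4
  H: 10
  O: 1

4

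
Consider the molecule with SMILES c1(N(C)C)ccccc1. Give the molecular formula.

C8H11N

Atom tally by fragment:
  benzene ring core → C:6 H:6
  (− 1 ring H displaced by substituents)
  + N(CH3)2 → N:1 C:2 H:6
Element totals:
  C: 8
  H: 11
  N: 1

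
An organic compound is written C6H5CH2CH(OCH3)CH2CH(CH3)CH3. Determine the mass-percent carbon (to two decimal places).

Element totals:
  C: 13
  H: 20
  O: 1
Molecular formula: C13H20O.
Molar mass = 192.302 g/mol.
Mass from C: 13 × 12.011 = 156.143 g/mol.
%C = 156.143 / 192.302 × 100 = 81.20%.

81.20%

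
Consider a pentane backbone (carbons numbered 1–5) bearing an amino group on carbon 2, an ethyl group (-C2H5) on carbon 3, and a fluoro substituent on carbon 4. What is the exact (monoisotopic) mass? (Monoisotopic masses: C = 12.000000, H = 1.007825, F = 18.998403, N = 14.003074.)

133.1267

Atom tally by fragment:
  CH3 → C:1 H:3
  CH(NH2) → C:1 H:3 N:1
  CH(C2H5) → C:3 H:6
  CH(F) → C:1 H:1 F:1
  CH3 → C:1 H:3
Element totals:
  C: 7
  H: 16
  F: 1
  N: 1
Molecular formula: C7H16FN.
  M = 7(12.0) + 16(1.007825) + 18.998403 + 14.003074
    = 84.000000 + 16.125200 + 18.998403 + 14.003074 = 133.126677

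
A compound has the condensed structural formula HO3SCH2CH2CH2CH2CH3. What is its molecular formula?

Atom tally by fragment:
  HO3SCH2 → C:1 H:3 S:1 O:3
  CH2 → C:1 H:2
  CH2 → C:1 H:2
  CH2 → C:1 H:2
  CH3 → C:1 H:3
Element totals:
  C: 5
  H: 12
  O: 3
  S: 1

C5H12O3S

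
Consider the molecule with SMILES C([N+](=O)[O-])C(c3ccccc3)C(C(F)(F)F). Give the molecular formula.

Atom tally by fragment:
  O2NCH2 → C:1 H:2 N:1 O:2
  CH(C6H5) → C:7 H:6
  CH2CF3 → C:2 H:2 F:3
Element totals:
  C: 10
  H: 10
  F: 3
  N: 1
  O: 2

C10H10F3NO2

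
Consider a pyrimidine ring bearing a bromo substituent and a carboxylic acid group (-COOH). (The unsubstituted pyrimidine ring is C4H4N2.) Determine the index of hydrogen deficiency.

5

Atom tally by fragment:
  pyrimidine ring core → C:4 H:4 N:2
  (− 2 ring H displaced by substituents)
  + Br → Br:1
  + COOH → C:1 H:1 O:2
Element totals:
  C: 5
  H: 3
  Br: 1
  N: 2
  O: 2
Molecular formula: C5H3BrN2O2.
DoU = (2C + 2 + N − H − X) / 2 = (2·5 + 2 + 2 − 3 − 1) / 2 = 5.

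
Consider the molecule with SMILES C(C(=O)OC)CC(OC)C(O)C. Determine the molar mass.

Atom tally by fragment:
  CH3OOCCH2 → C:3 H:5 O:2
  CH2 → C:1 H:2
  CH(OCH3) → C:2 H:4 O:1
  CH(OH) → C:1 H:2 O:1
  CH3 → C:1 H:3
Element totals:
  C: 8
  H: 16
  O: 4
Molecular formula: C8H16O4.
  M = 8(12.011) + 16(1.008) + 4(15.999)
    = 96.088 + 16.128 + 63.996 = 176.212

176.21 g/mol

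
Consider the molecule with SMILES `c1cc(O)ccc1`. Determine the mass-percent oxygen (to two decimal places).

Atom tally by fragment:
  benzene ring core → C:6 H:6
  (− 1 ring H displaced by substituents)
  + OH → O:1 H:1
Element totals:
  C: 6
  H: 6
  O: 1
Molecular formula: C6H6O.
Molar mass = 94.113 g/mol.
Mass from O: 1 × 15.999 = 15.999 g/mol.
%O = 15.999 / 94.113 × 100 = 17.00%.

17.00%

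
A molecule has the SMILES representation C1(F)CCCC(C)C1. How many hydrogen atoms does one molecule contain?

Atom tally by fragment:
  cyclohexane ring core → C:6 H:12
  (− 2 ring H displaced by substituents)
  + F → F:1
  + CH3 → C:1 H:3
Element totals:
  C: 7
  H: 13
  F: 1

13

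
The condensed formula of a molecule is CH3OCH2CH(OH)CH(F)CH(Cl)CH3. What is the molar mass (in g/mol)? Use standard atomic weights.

170.61 g/mol

Element totals:
  C: 6
  H: 12
  Cl: 1
  F: 1
  O: 2
Molecular formula: C6H12ClFO2.
  M = 6(12.011) + 12(1.008) + 35.45 + 18.998 + 2(15.999)
    = 72.066 + 12.096 + 35.450 + 18.998 + 31.998 = 170.608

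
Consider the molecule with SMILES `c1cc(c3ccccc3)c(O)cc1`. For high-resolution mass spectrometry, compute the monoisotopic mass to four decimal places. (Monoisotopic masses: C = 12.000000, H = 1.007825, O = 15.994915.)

Atom tally by fragment:
  benzene ring core → C:6 H:6
  (− 2 ring H displaced by substituents)
  + C6H5 → C:6 H:5
  + OH → O:1 H:1
Element totals:
  C: 12
  H: 10
  O: 1
Molecular formula: C12H10O.
  M = 12(12.0) + 10(1.007825) + 15.994915
    = 144.000000 + 10.078250 + 15.994915 = 170.073165

170.0732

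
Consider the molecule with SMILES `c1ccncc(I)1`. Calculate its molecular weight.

205.00 g/mol

Atom tally by fragment:
  pyridine ring core → C:5 H:5 N:1
  (− 1 ring H displaced by substituents)
  + I → I:1
Element totals:
  C: 5
  H: 4
  I: 1
  N: 1
Molecular formula: C5H4IN.
  M = 5(12.011) + 4(1.008) + 126.904 + 14.007
    = 60.055 + 4.032 + 126.904 + 14.007 = 204.998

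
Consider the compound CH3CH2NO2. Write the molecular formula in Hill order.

Atom tally by fragment:
  CH3 → C:1 H:3
  CH2NO2 → C:1 H:2 N:1 O:2
Element totals:
  C: 2
  H: 5
  N: 1
  O: 2

C2H5NO2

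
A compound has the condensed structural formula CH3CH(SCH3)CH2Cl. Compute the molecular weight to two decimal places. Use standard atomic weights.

124.63 g/mol

Atom tally by fragment:
  CH3 → C:1 H:3
  CH(SCH3) → C:2 H:4 S:1
  CH2Cl → C:1 H:2 Cl:1
Element totals:
  C: 4
  H: 9
  Cl: 1
  S: 1
Molecular formula: C4H9ClS.
  M = 4(12.011) + 9(1.008) + 35.45 + 32.06
    = 48.044 + 9.072 + 35.450 + 32.060 = 124.626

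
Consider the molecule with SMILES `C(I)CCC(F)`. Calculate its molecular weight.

202.01 g/mol

Atom tally by fragment:
  ICH2 → C:1 H:2 I:1
  CH2 → C:1 H:2
  CH2 → C:1 H:2
  CH2F → C:1 H:2 F:1
Element totals:
  C: 4
  H: 8
  F: 1
  I: 1
Molecular formula: C4H8FI.
  M = 4(12.011) + 8(1.008) + 18.998 + 126.904
    = 48.044 + 8.064 + 18.998 + 126.904 = 202.010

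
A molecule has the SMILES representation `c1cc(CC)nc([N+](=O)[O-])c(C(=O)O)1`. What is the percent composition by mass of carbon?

Atom tally by fragment:
  pyridine ring core → C:5 H:5 N:1
  (− 3 ring H displaced by substituents)
  + C2H5 → C:2 H:5
  + NO2 → N:1 O:2
  + COOH → C:1 H:1 O:2
Element totals:
  C: 8
  H: 8
  N: 2
  O: 4
Molecular formula: C8H8N2O4.
Molar mass = 196.162 g/mol.
Mass from C: 8 × 12.011 = 96.088 g/mol.
%C = 96.088 / 196.162 × 100 = 48.98%.

48.98%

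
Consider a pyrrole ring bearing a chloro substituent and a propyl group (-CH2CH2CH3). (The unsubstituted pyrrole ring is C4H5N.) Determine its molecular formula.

C7H10ClN

Atom tally by fragment:
  pyrrole ring core → C:4 H:5 N:1
  (− 2 ring H displaced by substituents)
  + Cl → Cl:1
  + CH2CH2CH3 → C:3 H:7
Element totals:
  C: 7
  H: 10
  Cl: 1
  N: 1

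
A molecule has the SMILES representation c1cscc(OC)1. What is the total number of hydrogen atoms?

Atom tally by fragment:
  thiophene ring core → C:4 H:4 S:1
  (− 1 ring H displaced by substituents)
  + OCH3 → C:1 H:3 O:1
Element totals:
  C: 5
  H: 6
  O: 1
  S: 1

6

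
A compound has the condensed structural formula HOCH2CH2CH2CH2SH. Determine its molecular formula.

Atom tally by fragment:
  HOCH2 → C:1 H:3 O:1
  CH2 → C:1 H:2
  CH2 → C:1 H:2
  CH2SH → C:1 H:3 S:1
Element totals:
  C: 4
  H: 10
  O: 1
  S: 1

C4H10OS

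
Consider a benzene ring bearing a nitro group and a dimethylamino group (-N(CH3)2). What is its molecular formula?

C8H10N2O2

Atom tally by fragment:
  benzene ring core → C:6 H:6
  (− 2 ring H displaced by substituents)
  + NO2 → N:1 O:2
  + N(CH3)2 → N:1 C:2 H:6
Element totals:
  C: 8
  H: 10
  N: 2
  O: 2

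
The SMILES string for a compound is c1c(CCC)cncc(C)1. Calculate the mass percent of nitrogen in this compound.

10.36%

Atom tally by fragment:
  pyridine ring core → C:5 H:5 N:1
  (− 2 ring H displaced by substituents)
  + CH2CH2CH3 → C:3 H:7
  + CH3 → C:1 H:3
Element totals:
  C: 9
  H: 13
  N: 1
Molecular formula: C9H13N.
Molar mass = 135.210 g/mol.
Mass from N: 1 × 14.007 = 14.007 g/mol.
%N = 14.007 / 135.210 × 100 = 10.36%.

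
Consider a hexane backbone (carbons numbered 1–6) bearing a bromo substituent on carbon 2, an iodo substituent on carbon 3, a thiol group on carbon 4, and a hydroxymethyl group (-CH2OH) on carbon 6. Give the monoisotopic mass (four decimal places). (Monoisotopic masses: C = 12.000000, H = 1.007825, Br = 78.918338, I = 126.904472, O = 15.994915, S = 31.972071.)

Atom tally by fragment:
  CH3 → C:1 H:3
  CH(Br) → C:1 H:1 Br:1
  CH(I) → C:1 H:1 I:1
  CH(SH) → C:1 H:2 S:1
  CH2 → C:1 H:2
  CH2CH2OH → C:2 H:5 O:1
Element totals:
  C: 7
  H: 14
  Br: 1
  I: 1
  O: 1
  S: 1
Molecular formula: C7H14BrIOS.
  M = 7(12.0) + 14(1.007825) + 78.918338 + 126.904472 + 15.994915 + 31.972071
    = 84.000000 + 14.109550 + 78.918338 + 126.904472 + 15.994915 + 31.972071 = 351.899346

351.8993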